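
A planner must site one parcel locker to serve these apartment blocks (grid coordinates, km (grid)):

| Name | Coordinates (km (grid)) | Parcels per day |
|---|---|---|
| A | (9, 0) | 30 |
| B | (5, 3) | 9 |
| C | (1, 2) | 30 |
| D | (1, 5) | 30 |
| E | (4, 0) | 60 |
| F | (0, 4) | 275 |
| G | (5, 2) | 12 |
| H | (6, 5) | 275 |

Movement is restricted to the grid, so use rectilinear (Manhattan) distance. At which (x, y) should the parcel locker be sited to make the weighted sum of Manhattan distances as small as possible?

Manhattan distance separates: Σwᵢ(|x−xᵢ|+|y−yᵢ|) = Σwᵢ|x−xᵢ| + Σwᵢ|y−yᵢ|, so x and y are optimised independently as 1-D weighted medians.
Total weight W = 721; half = 360.5.
x-coordinate, sorted with cumulative weight:
  x=0 (F, w=275) cum 275
  x=1 (C, w=30) cum 305
  x=1 (D, w=30) cum 335
  x=4 (E, w=60) cum 395  ← median
  x=5 (B, w=9) cum 404
  x=5 (G, w=12) cum 416
  x=6 (H, w=275) cum 691
  x=9 (A, w=30) cum 721
⇒ x* = 4
y-coordinate, sorted with cumulative weight:
  y=0 (A, w=30) cum 30
  y=0 (E, w=60) cum 90
  y=2 (C, w=30) cum 120
  y=2 (G, w=12) cum 132
  y=3 (B, w=9) cum 141
  y=4 (F, w=275) cum 416  ← median
  y=5 (D, w=30) cum 446
  y=5 (H, w=275) cum 721
⇒ y* = 4

(4, 4)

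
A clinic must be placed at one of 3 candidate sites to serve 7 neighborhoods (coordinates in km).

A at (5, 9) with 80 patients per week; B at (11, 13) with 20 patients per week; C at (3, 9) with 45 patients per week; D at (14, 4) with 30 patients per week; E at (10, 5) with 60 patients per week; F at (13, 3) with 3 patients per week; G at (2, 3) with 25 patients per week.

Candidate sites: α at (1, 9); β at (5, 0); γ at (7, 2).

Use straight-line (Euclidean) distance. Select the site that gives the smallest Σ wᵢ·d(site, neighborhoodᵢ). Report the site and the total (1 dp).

γ, total 1798.0 km

Total weighted distance at each candidate:
  α (1, 9): total = 1826.5
  β (5, 0): total = 2272.7
  γ (7, 2): total = 1798.0
Minimum is at γ with total 1798.0 km.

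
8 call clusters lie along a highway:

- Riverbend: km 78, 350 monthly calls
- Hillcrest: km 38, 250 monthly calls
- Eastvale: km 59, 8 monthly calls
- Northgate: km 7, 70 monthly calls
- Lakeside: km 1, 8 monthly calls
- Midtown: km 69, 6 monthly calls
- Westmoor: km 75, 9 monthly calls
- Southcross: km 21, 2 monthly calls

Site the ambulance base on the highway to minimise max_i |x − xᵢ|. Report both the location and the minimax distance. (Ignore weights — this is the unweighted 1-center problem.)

The 1-center on a line is the midpoint of the two extreme points: leftmost at 1, rightmost at 78.
Optimal location = (1 + 78)/2 = 39.5; maximum distance = (78 − 1)/2 = 38.5.

location 39.5, max distance 38.5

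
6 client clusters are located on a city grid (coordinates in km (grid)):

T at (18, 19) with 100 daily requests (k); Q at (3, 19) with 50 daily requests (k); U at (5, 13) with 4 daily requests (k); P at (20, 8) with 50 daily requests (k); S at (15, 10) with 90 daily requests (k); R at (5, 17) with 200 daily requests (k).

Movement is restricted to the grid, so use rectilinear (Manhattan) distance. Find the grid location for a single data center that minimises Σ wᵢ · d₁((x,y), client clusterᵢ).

(5, 17)

Manhattan distance separates: Σwᵢ(|x−xᵢ|+|y−yᵢ|) = Σwᵢ|x−xᵢ| + Σwᵢ|y−yᵢ|, so x and y are optimised independently as 1-D weighted medians.
Total weight W = 494; half = 247.
x-coordinate, sorted with cumulative weight:
  x=3 (Q, w=50) cum 50
  x=5 (U, w=4) cum 54
  x=5 (R, w=200) cum 254  ← median
  x=15 (S, w=90) cum 344
  x=18 (T, w=100) cum 444
  x=20 (P, w=50) cum 494
⇒ x* = 5
y-coordinate, sorted with cumulative weight:
  y=8 (P, w=50) cum 50
  y=10 (S, w=90) cum 140
  y=13 (U, w=4) cum 144
  y=17 (R, w=200) cum 344  ← median
  y=19 (T, w=100) cum 444
  y=19 (Q, w=50) cum 494
⇒ y* = 17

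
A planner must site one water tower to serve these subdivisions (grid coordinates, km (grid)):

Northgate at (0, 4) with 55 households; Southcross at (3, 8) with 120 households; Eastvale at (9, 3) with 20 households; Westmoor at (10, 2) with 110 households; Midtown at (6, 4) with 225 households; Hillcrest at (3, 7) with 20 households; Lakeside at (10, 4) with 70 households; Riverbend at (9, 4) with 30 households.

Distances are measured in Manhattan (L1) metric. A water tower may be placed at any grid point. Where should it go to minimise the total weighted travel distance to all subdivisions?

(6, 4)

Manhattan distance separates: Σwᵢ(|x−xᵢ|+|y−yᵢ|) = Σwᵢ|x−xᵢ| + Σwᵢ|y−yᵢ|, so x and y are optimised independently as 1-D weighted medians.
Total weight W = 650; half = 325.
x-coordinate, sorted with cumulative weight:
  x=0 (Northgate, w=55) cum 55
  x=3 (Southcross, w=120) cum 175
  x=3 (Hillcrest, w=20) cum 195
  x=6 (Midtown, w=225) cum 420  ← median
  x=9 (Eastvale, w=20) cum 440
  x=9 (Riverbend, w=30) cum 470
  x=10 (Westmoor, w=110) cum 580
  x=10 (Lakeside, w=70) cum 650
⇒ x* = 6
y-coordinate, sorted with cumulative weight:
  y=2 (Westmoor, w=110) cum 110
  y=3 (Eastvale, w=20) cum 130
  y=4 (Northgate, w=55) cum 185
  y=4 (Midtown, w=225) cum 410  ← median
  y=4 (Lakeside, w=70) cum 480
  y=4 (Riverbend, w=30) cum 510
  y=7 (Hillcrest, w=20) cum 530
  y=8 (Southcross, w=120) cum 650
⇒ y* = 4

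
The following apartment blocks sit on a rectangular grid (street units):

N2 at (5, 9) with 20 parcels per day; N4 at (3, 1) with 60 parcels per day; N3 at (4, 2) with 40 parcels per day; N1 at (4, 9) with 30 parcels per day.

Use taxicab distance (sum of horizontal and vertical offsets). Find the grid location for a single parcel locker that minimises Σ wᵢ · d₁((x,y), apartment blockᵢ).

(4, 2)

Manhattan distance separates: Σwᵢ(|x−xᵢ|+|y−yᵢ|) = Σwᵢ|x−xᵢ| + Σwᵢ|y−yᵢ|, so x and y are optimised independently as 1-D weighted medians.
Total weight W = 150; half = 75.
x-coordinate, sorted with cumulative weight:
  x=3 (N4, w=60) cum 60
  x=4 (N3, w=40) cum 100  ← median
  x=4 (N1, w=30) cum 130
  x=5 (N2, w=20) cum 150
⇒ x* = 4
y-coordinate, sorted with cumulative weight:
  y=1 (N4, w=60) cum 60
  y=2 (N3, w=40) cum 100  ← median
  y=9 (N2, w=20) cum 120
  y=9 (N1, w=30) cum 150
⇒ y* = 2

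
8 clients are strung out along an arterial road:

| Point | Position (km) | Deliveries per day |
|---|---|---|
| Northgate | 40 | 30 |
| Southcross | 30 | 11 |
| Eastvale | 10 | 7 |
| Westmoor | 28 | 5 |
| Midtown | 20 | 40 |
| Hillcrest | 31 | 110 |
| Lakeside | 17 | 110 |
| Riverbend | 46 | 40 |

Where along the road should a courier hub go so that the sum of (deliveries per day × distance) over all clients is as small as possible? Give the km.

x = 31

For a sum of weighted absolute distances on a line, the optimum is the weighted median (not the mean). Total weight W = 353; half-weight = 176.5.
Sort by position and accumulate weight:
  km 10 (Eastvale, w=7) → cum 7
  km 17 (Lakeside, w=110) → cum 117
  km 20 (Midtown, w=40) → cum 157
  km 28 (Westmoor, w=5) → cum 162
  km 30 (Southcross, w=11) → cum 173
  km 31 (Hillcrest, w=110) → cum 283  ≥ 176.5 → median here
  km 40 (Northgate, w=30) → cum 313
  km 46 (Riverbend, w=40) → cum 353
Optimal location: km 31.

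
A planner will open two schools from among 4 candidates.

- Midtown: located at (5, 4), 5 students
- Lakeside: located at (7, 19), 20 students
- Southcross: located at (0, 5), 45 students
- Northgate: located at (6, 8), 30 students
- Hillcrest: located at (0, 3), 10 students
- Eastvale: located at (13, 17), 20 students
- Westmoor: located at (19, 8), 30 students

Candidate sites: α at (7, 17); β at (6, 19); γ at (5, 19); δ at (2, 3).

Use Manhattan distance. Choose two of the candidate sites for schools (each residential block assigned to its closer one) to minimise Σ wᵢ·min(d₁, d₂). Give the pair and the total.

Evaluate every pair (each demand assigned to the nearer of the two):
  {α, δ}: total = 1280
  {β, δ}: total = 1350
  {γ, δ}: total = 1390
  {α, β}: total = 2210
  {α, γ}: total = 2230
  {β, γ}: total = 2390
Best pair: {α, δ} with total 1280.

{α, δ}, total 1280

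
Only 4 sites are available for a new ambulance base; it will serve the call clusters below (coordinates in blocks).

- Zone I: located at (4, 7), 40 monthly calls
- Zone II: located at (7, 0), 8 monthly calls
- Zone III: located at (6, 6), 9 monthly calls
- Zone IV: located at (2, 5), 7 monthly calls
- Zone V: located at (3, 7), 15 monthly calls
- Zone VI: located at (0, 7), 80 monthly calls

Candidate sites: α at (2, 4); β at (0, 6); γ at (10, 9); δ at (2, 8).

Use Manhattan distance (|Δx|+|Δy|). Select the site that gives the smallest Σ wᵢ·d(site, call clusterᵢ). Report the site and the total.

β, total 519 blocks

Total weighted distance at each candidate:
  α (2, 4): total = 793
  β (0, 6): total = 519
  γ (10, 9): total = 1658
  δ (2, 8): total = 569
Minimum is at β with total 519 blocks.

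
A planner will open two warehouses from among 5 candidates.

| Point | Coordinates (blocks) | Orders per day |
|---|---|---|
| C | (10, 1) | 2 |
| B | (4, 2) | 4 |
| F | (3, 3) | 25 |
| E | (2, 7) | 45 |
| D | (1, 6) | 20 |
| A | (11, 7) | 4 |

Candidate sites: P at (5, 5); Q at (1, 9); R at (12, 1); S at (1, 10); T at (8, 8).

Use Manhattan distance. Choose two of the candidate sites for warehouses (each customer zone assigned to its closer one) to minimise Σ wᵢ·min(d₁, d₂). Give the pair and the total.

{P, Q}, total 361

Evaluate every pair (each demand assigned to the nearer of the two):
  {P, Q}: total = 361
  {P, S}: total = 426
  {Q, R}: total = 463
  {Q, T}: total = 469
  {P, R}: total = 473
  {P, T}: total = 475
  {Q, S}: total = 517
  {R, S}: total = 553
  {S, T}: total = 559
  {R, T}: total = 801
Best pair: {P, Q} with total 361.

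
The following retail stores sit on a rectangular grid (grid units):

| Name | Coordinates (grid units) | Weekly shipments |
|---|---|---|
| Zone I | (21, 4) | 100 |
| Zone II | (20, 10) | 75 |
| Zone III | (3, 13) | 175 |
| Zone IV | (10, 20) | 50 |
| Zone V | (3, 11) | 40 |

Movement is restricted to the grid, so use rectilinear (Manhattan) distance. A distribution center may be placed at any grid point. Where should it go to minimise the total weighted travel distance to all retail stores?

Manhattan distance separates: Σwᵢ(|x−xᵢ|+|y−yᵢ|) = Σwᵢ|x−xᵢ| + Σwᵢ|y−yᵢ|, so x and y are optimised independently as 1-D weighted medians.
Total weight W = 440; half = 220.
x-coordinate, sorted with cumulative weight:
  x=3 (Zone III, w=175) cum 175
  x=3 (Zone V, w=40) cum 215
  x=10 (Zone IV, w=50) cum 265  ← median
  x=20 (Zone II, w=75) cum 340
  x=21 (Zone I, w=100) cum 440
⇒ x* = 10
y-coordinate, sorted with cumulative weight:
  y=4 (Zone I, w=100) cum 100
  y=10 (Zone II, w=75) cum 175
  y=11 (Zone V, w=40) cum 215
  y=13 (Zone III, w=175) cum 390  ← median
  y=20 (Zone IV, w=50) cum 440
⇒ y* = 13

(10, 13)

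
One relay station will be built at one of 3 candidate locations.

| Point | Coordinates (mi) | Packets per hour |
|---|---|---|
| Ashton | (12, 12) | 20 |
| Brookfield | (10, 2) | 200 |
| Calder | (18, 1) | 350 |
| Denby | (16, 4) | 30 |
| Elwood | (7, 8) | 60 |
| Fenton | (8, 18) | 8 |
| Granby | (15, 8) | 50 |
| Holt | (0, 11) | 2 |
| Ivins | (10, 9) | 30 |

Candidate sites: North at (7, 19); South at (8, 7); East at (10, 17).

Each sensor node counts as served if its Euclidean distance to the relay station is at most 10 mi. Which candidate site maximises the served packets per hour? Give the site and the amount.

South, covering 392

Coverage radius r = 10 mi; a point is covered iff (Δx)²+(Δy)² ≤ 10² = 100.
  North (7, 19): covers {Ashton, Fenton} → 28
  South (8, 7): covers {Ashton, Brookfield, Denby, Elwood, Granby, Holt, Ivins} → 392
  East (10, 17): covers {Ashton, Elwood, Fenton, Ivins} → 118
Maximum coverage at South: 392 packets per hour.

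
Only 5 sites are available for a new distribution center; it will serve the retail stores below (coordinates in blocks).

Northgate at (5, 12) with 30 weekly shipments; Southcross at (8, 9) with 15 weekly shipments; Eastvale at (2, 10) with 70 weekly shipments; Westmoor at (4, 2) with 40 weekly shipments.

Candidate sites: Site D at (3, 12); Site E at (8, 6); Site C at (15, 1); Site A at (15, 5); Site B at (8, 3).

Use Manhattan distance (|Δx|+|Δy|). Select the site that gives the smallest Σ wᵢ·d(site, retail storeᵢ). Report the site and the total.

Site D, total 830 blocks

Total weighted distance at each candidate:
  Site D (3, 12): total = 830
  Site E (8, 6): total = 1335
  Site C (15, 1): total = 2875
  Site A (15, 5): total = 2495
  Site B (8, 3): total = 1560
Minimum is at Site D with total 830 blocks.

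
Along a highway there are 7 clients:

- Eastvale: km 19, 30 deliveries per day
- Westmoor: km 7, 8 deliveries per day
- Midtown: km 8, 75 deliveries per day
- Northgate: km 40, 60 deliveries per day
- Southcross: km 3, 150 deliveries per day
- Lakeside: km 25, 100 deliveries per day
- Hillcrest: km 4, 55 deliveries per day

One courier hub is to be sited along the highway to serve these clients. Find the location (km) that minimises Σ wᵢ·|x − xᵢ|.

x = 8

For a sum of weighted absolute distances on a line, the optimum is the weighted median (not the mean). Total weight W = 478; half-weight = 239.
Sort by position and accumulate weight:
  km 3 (Southcross, w=150) → cum 150
  km 4 (Hillcrest, w=55) → cum 205
  km 7 (Westmoor, w=8) → cum 213
  km 8 (Midtown, w=75) → cum 288  ≥ 239 → median here
  km 19 (Eastvale, w=30) → cum 318
  km 25 (Lakeside, w=100) → cum 418
  km 40 (Northgate, w=60) → cum 478
Optimal location: km 8.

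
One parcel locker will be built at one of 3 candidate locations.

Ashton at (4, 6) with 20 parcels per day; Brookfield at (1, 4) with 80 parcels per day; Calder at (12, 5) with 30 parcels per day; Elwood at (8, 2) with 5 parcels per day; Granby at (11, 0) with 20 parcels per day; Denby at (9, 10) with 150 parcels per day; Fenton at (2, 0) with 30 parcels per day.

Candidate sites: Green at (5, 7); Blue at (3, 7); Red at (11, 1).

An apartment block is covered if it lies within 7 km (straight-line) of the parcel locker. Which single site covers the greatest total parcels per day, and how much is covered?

Green, covering 255

Coverage radius r = 7 km; a point is covered iff (Δx)²+(Δy)² ≤ 7² = 49.
  Green (5, 7): covers {Ashton, Brookfield, Elwood, Denby} → 255
  Blue (3, 7): covers {Ashton, Brookfield, Denby} → 250
  Red (11, 1): covers {Calder, Elwood, Granby} → 55
Maximum coverage at Green: 255 parcels per day.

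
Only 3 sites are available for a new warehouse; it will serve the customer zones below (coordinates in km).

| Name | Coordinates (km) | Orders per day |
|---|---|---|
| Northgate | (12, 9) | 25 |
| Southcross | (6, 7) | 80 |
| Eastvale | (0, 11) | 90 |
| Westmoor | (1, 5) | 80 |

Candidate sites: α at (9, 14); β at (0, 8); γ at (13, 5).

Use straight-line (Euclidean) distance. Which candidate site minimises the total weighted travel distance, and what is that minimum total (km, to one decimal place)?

β, total 1310.6 km

Total weighted distance at each candidate:
  α (9, 14): total = 2572.2
  β (0, 8): total = 1310.6
  γ (13, 5): total = 2934.1
Minimum is at β with total 1310.6 km.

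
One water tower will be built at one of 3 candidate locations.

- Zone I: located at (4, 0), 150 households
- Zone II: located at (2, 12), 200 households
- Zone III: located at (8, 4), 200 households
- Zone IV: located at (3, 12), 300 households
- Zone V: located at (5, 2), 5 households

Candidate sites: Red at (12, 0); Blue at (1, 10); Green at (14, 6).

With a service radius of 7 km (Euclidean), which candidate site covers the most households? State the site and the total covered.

Coverage radius r = 7 km; a point is covered iff (Δx)²+(Δy)² ≤ 7² = 49.
  Red (12, 0): covers {Zone III} → 200
  Blue (1, 10): covers {Zone II, Zone IV} → 500
  Green (14, 6): covers {Zone III} → 200
Maximum coverage at Blue: 500 households.

Blue, covering 500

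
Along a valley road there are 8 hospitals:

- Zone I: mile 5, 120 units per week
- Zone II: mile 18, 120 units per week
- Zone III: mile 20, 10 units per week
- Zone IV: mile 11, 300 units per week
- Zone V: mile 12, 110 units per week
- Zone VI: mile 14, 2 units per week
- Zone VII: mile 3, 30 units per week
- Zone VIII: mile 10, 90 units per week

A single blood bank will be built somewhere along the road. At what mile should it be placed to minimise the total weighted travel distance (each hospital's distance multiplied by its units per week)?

x = 11

For a sum of weighted absolute distances on a line, the optimum is the weighted median (not the mean). Total weight W = 782; half-weight = 391.
Sort by position and accumulate weight:
  mile 3 (Zone VII, w=30) → cum 30
  mile 5 (Zone I, w=120) → cum 150
  mile 10 (Zone VIII, w=90) → cum 240
  mile 11 (Zone IV, w=300) → cum 540  ≥ 391 → median here
  mile 12 (Zone V, w=110) → cum 650
  mile 14 (Zone VI, w=2) → cum 652
  mile 18 (Zone II, w=120) → cum 772
  mile 20 (Zone III, w=10) → cum 782
Optimal location: mile 11.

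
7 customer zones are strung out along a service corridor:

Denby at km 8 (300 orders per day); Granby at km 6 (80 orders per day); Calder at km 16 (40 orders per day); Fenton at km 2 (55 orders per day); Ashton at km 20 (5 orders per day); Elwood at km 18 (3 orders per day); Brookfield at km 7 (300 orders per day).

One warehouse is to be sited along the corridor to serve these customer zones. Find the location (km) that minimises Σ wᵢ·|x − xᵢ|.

For a sum of weighted absolute distances on a line, the optimum is the weighted median (not the mean). Total weight W = 783; half-weight = 391.5.
Sort by position and accumulate weight:
  km 2 (Fenton, w=55) → cum 55
  km 6 (Granby, w=80) → cum 135
  km 7 (Brookfield, w=300) → cum 435  ≥ 391.5 → median here
  km 8 (Denby, w=300) → cum 735
  km 16 (Calder, w=40) → cum 775
  km 18 (Elwood, w=3) → cum 778
  km 20 (Ashton, w=5) → cum 783
Optimal location: km 7.

x = 7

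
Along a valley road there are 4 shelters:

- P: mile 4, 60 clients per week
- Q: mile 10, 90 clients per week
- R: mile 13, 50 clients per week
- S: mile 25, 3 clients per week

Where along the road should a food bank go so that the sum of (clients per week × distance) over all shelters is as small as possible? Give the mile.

x = 10

For a sum of weighted absolute distances on a line, the optimum is the weighted median (not the mean). Total weight W = 203; half-weight = 101.5.
Sort by position and accumulate weight:
  mile 4 (P, w=60) → cum 60
  mile 10 (Q, w=90) → cum 150  ≥ 101.5 → median here
  mile 13 (R, w=50) → cum 200
  mile 25 (S, w=3) → cum 203
Optimal location: mile 10.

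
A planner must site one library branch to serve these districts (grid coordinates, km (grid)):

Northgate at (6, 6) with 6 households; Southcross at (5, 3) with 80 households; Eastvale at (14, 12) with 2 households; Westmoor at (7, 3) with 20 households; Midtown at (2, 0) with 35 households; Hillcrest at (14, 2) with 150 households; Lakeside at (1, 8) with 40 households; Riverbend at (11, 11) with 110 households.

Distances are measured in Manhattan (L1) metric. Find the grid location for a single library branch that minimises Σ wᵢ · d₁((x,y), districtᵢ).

Manhattan distance separates: Σwᵢ(|x−xᵢ|+|y−yᵢ|) = Σwᵢ|x−xᵢ| + Σwᵢ|y−yᵢ|, so x and y are optimised independently as 1-D weighted medians.
Total weight W = 443; half = 221.5.
x-coordinate, sorted with cumulative weight:
  x=1 (Lakeside, w=40) cum 40
  x=2 (Midtown, w=35) cum 75
  x=5 (Southcross, w=80) cum 155
  x=6 (Northgate, w=6) cum 161
  x=7 (Westmoor, w=20) cum 181
  x=11 (Riverbend, w=110) cum 291  ← median
  x=14 (Eastvale, w=2) cum 293
  x=14 (Hillcrest, w=150) cum 443
⇒ x* = 11
y-coordinate, sorted with cumulative weight:
  y=0 (Midtown, w=35) cum 35
  y=2 (Hillcrest, w=150) cum 185
  y=3 (Southcross, w=80) cum 265  ← median
  y=3 (Westmoor, w=20) cum 285
  y=6 (Northgate, w=6) cum 291
  y=8 (Lakeside, w=40) cum 331
  y=11 (Riverbend, w=110) cum 441
  y=12 (Eastvale, w=2) cum 443
⇒ y* = 3

(11, 3)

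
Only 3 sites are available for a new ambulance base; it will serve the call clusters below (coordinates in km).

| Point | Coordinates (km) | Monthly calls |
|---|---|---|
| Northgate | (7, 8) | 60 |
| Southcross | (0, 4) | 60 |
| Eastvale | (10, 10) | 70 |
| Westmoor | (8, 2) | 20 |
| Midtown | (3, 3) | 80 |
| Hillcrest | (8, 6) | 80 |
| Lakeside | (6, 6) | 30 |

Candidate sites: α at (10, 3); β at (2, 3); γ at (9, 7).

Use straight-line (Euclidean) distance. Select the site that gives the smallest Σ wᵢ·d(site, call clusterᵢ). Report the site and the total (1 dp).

γ, total 1811.6 km

Total weighted distance at each candidate:
  α (10, 3): total = 2486.0
  β (2, 3): total = 2190.8
  γ (9, 7): total = 1811.6
Minimum is at γ with total 1811.6 km.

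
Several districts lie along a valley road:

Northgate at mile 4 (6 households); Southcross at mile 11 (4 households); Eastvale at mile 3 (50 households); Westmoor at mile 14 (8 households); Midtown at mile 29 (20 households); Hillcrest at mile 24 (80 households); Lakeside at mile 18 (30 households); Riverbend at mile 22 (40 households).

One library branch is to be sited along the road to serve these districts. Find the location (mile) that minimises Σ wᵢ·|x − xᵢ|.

For a sum of weighted absolute distances on a line, the optimum is the weighted median (not the mean). Total weight W = 238; half-weight = 119.
Sort by position and accumulate weight:
  mile 3 (Eastvale, w=50) → cum 50
  mile 4 (Northgate, w=6) → cum 56
  mile 11 (Southcross, w=4) → cum 60
  mile 14 (Westmoor, w=8) → cum 68
  mile 18 (Lakeside, w=30) → cum 98
  mile 22 (Riverbend, w=40) → cum 138  ≥ 119 → median here
  mile 24 (Hillcrest, w=80) → cum 218
  mile 29 (Midtown, w=20) → cum 238
Optimal location: mile 22.

x = 22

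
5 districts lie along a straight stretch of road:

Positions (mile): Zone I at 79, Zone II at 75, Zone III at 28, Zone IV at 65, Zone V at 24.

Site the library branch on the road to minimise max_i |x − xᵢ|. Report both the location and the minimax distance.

The 1-center on a line is the midpoint of the two extreme points: leftmost at 24, rightmost at 79.
Optimal location = (24 + 79)/2 = 51.5; maximum distance = (79 − 24)/2 = 27.5.

location 51.5, max distance 27.5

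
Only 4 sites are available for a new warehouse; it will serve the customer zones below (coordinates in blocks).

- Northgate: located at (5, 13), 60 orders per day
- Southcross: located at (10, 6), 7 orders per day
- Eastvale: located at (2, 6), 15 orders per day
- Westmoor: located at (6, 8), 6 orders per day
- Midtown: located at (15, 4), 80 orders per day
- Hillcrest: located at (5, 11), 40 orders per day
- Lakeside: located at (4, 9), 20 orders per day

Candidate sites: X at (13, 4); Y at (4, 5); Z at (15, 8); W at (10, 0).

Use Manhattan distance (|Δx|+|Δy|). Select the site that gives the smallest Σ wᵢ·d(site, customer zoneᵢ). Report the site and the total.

Total weighted distance at each candidate:
  X (13, 4): total = 2356
  Y (4, 5): total = 1984
  Z (15, 8): total = 2308
  W (10, 0): total = 3064
Minimum is at Y with total 1984 blocks.

Y, total 1984 blocks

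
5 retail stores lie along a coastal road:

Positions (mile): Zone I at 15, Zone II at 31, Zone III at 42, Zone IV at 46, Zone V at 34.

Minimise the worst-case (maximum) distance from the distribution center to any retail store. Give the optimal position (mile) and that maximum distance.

location 30.5, max distance 15.5

The 1-center on a line is the midpoint of the two extreme points: leftmost at 15, rightmost at 46.
Optimal location = (15 + 46)/2 = 30.5; maximum distance = (46 − 15)/2 = 15.5.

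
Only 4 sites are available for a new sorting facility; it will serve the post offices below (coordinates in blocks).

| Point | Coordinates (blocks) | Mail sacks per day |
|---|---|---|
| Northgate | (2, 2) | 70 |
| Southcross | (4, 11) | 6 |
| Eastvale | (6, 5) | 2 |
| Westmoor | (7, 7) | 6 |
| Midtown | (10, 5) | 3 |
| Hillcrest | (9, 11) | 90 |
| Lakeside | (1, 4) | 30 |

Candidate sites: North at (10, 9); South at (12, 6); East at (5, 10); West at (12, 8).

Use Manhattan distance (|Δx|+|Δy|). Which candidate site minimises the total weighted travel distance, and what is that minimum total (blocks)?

East, total 1604 blocks

Total weighted distance at each candidate:
  North (10, 9): total = 1846
  South (12, 6): total = 2227
  East (5, 10): total = 1604
  West (12, 8): total = 2245
Minimum is at East with total 1604 blocks.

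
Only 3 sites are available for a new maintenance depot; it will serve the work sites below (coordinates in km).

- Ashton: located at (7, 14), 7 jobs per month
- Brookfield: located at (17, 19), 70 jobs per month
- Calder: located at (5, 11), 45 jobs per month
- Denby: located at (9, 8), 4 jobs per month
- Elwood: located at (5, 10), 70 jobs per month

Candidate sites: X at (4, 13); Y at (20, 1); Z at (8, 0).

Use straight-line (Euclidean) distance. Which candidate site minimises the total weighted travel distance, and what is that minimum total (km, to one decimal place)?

Total weighted distance at each candidate:
  X (4, 13): total = 1374.7
  Y (20, 1): total = 3494.0
  Z (8, 0): total = 2846.1
Minimum is at X with total 1374.7 km.

X, total 1374.7 km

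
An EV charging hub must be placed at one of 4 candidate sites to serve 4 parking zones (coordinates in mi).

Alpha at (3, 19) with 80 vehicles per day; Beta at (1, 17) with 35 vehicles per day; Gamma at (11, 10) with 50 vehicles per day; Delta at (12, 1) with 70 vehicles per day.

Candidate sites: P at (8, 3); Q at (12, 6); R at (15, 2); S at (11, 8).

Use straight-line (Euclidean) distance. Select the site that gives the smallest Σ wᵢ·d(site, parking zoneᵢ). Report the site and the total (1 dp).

S, total 2154.0 mi

Total weighted distance at each candidate:
  P (8, 3): total = 2582.7
  Q (12, 6): total = 2365.5
  R (15, 2): total = 3051.4
  S (11, 8): total = 2154.0
Minimum is at S with total 2154.0 mi.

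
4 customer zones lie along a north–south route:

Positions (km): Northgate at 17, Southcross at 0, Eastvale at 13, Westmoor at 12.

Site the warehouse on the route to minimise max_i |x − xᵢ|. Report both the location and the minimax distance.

The 1-center on a line is the midpoint of the two extreme points: leftmost at 0, rightmost at 17.
Optimal location = (0 + 17)/2 = 8.5; maximum distance = (17 − 0)/2 = 8.5.

location 8.5, max distance 8.5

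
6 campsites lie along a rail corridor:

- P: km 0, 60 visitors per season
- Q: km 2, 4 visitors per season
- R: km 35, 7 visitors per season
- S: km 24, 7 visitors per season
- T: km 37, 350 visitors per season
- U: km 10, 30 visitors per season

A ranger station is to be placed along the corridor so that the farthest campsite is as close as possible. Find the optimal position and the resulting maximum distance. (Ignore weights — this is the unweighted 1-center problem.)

The 1-center on a line is the midpoint of the two extreme points: leftmost at 0, rightmost at 37.
Optimal location = (0 + 37)/2 = 18.5; maximum distance = (37 − 0)/2 = 18.5.

location 18.5, max distance 18.5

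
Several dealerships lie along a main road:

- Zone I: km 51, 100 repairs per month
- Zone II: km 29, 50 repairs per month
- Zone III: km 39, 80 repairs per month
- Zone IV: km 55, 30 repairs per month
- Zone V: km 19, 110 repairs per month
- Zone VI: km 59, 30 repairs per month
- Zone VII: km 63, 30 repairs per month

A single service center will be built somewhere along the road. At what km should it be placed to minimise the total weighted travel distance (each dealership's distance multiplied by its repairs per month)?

x = 39

For a sum of weighted absolute distances on a line, the optimum is the weighted median (not the mean). Total weight W = 430; half-weight = 215.
Sort by position and accumulate weight:
  km 19 (Zone V, w=110) → cum 110
  km 29 (Zone II, w=50) → cum 160
  km 39 (Zone III, w=80) → cum 240  ≥ 215 → median here
  km 51 (Zone I, w=100) → cum 340
  km 55 (Zone IV, w=30) → cum 370
  km 59 (Zone VI, w=30) → cum 400
  km 63 (Zone VII, w=30) → cum 430
Optimal location: km 39.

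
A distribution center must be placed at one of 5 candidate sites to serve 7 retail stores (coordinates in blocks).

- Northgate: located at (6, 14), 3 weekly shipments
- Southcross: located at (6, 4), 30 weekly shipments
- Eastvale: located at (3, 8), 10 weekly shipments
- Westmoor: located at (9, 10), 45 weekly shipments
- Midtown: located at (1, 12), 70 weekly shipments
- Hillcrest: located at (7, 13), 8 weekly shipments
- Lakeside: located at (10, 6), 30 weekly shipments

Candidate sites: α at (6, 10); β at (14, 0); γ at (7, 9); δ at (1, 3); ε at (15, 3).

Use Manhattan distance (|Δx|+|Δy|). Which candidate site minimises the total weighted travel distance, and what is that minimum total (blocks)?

α, total 1139 blocks

Total weighted distance at each candidate:
  α (6, 10): total = 1139
  β (14, 0): total = 3501
  γ (7, 9): total = 1225
  δ (1, 3): total = 2091
  ε (15, 3): total = 3109
Minimum is at α with total 1139 blocks.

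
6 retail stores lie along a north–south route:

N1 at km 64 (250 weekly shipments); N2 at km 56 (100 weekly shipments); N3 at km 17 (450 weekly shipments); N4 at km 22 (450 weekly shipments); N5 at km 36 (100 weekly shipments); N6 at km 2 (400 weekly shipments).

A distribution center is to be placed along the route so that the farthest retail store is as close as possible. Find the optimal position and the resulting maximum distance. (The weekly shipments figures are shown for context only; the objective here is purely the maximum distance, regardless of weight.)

The 1-center on a line is the midpoint of the two extreme points: leftmost at 2, rightmost at 64.
Optimal location = (2 + 64)/2 = 33; maximum distance = (64 − 2)/2 = 31.

location 33, max distance 31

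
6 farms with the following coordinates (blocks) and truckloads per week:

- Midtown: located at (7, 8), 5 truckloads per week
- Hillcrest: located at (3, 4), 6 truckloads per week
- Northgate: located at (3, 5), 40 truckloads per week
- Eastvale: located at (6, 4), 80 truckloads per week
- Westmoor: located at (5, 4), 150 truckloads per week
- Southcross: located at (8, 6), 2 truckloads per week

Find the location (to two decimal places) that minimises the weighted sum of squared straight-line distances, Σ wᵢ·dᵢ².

The minimiser of Σwᵢ‖p−pᵢ‖² is the weighted centroid p* = (Σwᵢpᵢ)/(Σwᵢ).
Σwᵢ = 283.
Σwᵢxᵢ = 5·7 + 6·3 + 40·3 + 80·6 + 150·5 + 2·8 = 1419.
Σwᵢyᵢ = 5·8 + 6·4 + 40·5 + 80·4 + 150·4 + 2·6 = 1196.
x* = 1419/283 = 5.01, y* = 1196/283 = 4.23.

(5.01, 4.23)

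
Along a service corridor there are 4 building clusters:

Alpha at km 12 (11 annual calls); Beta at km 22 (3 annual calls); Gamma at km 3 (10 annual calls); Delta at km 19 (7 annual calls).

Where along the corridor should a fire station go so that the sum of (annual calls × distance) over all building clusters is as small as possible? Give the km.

x = 12

For a sum of weighted absolute distances on a line, the optimum is the weighted median (not the mean). Total weight W = 31; half-weight = 15.5.
Sort by position and accumulate weight:
  km 3 (Gamma, w=10) → cum 10
  km 12 (Alpha, w=11) → cum 21  ≥ 15.5 → median here
  km 19 (Delta, w=7) → cum 28
  km 22 (Beta, w=3) → cum 31
Optimal location: km 12.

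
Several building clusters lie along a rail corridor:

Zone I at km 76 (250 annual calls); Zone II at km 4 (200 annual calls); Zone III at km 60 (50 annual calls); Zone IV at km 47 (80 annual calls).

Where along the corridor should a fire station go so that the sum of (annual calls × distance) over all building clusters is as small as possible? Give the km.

For a sum of weighted absolute distances on a line, the optimum is the weighted median (not the mean). Total weight W = 580; half-weight = 290.
Sort by position and accumulate weight:
  km 4 (Zone II, w=200) → cum 200
  km 47 (Zone IV, w=80) → cum 280
  km 60 (Zone III, w=50) → cum 330  ≥ 290 → median here
  km 76 (Zone I, w=250) → cum 580
Optimal location: km 60.

x = 60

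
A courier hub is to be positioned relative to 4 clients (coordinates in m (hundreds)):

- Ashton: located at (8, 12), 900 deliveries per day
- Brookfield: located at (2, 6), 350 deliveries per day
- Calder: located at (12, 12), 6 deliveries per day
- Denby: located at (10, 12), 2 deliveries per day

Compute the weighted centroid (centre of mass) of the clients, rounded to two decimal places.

(6.35, 10.33)

The minimiser of Σwᵢ‖p−pᵢ‖² is the weighted centroid p* = (Σwᵢpᵢ)/(Σwᵢ).
Σwᵢ = 1258.
Σwᵢxᵢ = 900·8 + 350·2 + 6·12 + 2·10 = 7992.
Σwᵢyᵢ = 900·12 + 350·6 + 6·12 + 2·12 = 12996.
x* = 7992/1258 = 6.35, y* = 12996/1258 = 10.33.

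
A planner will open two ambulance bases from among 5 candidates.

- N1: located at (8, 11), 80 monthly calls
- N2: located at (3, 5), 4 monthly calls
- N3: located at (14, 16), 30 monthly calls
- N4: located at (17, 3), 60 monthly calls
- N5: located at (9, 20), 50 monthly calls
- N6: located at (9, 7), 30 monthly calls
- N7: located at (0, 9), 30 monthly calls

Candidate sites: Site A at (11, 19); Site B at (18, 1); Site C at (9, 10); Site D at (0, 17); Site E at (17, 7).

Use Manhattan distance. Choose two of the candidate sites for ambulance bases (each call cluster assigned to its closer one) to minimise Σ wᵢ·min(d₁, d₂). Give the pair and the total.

Evaluate every pair (each demand assigned to the nearer of the two):
  {Site B, Site C}: total = 1604
  {Site C, Site E}: total = 1664
  {Site A, Site C}: total = 1824
  {Site C, Site D}: total = 2264
  {Site A, Site E}: total = 2324
  {Site A, Site B}: total = 2516
  {Site D, Site E}: total = 2780
  {Site B, Site D}: total = 3100
  {Site A, Site D}: total = 3250
  {Site B, Site E}: total = 3504
Best pair: {Site B, Site C} with total 1604.

{Site B, Site C}, total 1604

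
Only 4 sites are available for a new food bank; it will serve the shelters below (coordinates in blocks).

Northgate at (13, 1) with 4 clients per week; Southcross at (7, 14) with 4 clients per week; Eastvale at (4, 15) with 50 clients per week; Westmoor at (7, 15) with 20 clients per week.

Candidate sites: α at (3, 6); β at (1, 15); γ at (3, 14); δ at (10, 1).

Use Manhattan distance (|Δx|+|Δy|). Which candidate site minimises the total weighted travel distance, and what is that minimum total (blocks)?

Total weighted distance at each candidate:
  α (3, 6): total = 868
  β (1, 15): total = 402
  γ (3, 14): total = 308
  δ (10, 1): total = 1416
Minimum is at γ with total 308 blocks.

γ, total 308 blocks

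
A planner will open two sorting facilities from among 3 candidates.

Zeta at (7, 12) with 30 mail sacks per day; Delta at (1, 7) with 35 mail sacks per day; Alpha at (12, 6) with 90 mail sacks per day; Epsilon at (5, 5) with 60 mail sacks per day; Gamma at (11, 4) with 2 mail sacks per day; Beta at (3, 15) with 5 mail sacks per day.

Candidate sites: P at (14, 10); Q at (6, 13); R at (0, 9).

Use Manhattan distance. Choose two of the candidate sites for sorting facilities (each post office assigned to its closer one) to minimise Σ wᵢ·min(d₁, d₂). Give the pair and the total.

{P, R}, total 1518

Evaluate every pair (each demand assigned to the nearer of the two):
  {P, R}: total = 1518
  {P, Q}: total = 1568
  {Q, R}: total = 1928
Best pair: {P, R} with total 1518.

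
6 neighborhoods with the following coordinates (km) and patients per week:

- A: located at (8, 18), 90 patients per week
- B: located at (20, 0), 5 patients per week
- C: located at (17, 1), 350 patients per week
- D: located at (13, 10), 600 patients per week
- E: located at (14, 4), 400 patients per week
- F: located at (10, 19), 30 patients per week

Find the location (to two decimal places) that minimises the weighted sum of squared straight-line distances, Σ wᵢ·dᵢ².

(13.88, 6.87)

The minimiser of Σwᵢ‖p−pᵢ‖² is the weighted centroid p* = (Σwᵢpᵢ)/(Σwᵢ).
Σwᵢ = 1475.
Σwᵢxᵢ = 90·8 + 5·20 + 350·17 + 600·13 + 400·14 + 30·10 = 20470.
Σwᵢyᵢ = 90·18 + 5·0 + 350·1 + 600·10 + 400·4 + 30·19 = 10140.
x* = 20470/1475 = 13.88, y* = 10140/1475 = 6.87.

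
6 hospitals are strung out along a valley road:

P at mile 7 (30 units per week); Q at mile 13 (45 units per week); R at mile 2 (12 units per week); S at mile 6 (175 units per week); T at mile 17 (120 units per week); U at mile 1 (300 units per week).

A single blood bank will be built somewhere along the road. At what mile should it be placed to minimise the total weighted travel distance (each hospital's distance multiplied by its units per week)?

x = 6

For a sum of weighted absolute distances on a line, the optimum is the weighted median (not the mean). Total weight W = 682; half-weight = 341.
Sort by position and accumulate weight:
  mile 1 (U, w=300) → cum 300
  mile 2 (R, w=12) → cum 312
  mile 6 (S, w=175) → cum 487  ≥ 341 → median here
  mile 7 (P, w=30) → cum 517
  mile 13 (Q, w=45) → cum 562
  mile 17 (T, w=120) → cum 682
Optimal location: mile 6.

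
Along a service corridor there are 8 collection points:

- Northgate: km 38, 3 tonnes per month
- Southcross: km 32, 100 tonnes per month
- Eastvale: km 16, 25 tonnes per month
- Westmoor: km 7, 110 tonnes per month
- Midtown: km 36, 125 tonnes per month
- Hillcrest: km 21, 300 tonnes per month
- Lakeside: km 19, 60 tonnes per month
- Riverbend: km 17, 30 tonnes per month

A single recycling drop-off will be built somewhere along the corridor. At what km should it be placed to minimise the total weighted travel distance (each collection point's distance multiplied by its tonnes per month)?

x = 21

For a sum of weighted absolute distances on a line, the optimum is the weighted median (not the mean). Total weight W = 753; half-weight = 376.5.
Sort by position and accumulate weight:
  km 7 (Westmoor, w=110) → cum 110
  km 16 (Eastvale, w=25) → cum 135
  km 17 (Riverbend, w=30) → cum 165
  km 19 (Lakeside, w=60) → cum 225
  km 21 (Hillcrest, w=300) → cum 525  ≥ 376.5 → median here
  km 32 (Southcross, w=100) → cum 625
  km 36 (Midtown, w=125) → cum 750
  km 38 (Northgate, w=3) → cum 753
Optimal location: km 21.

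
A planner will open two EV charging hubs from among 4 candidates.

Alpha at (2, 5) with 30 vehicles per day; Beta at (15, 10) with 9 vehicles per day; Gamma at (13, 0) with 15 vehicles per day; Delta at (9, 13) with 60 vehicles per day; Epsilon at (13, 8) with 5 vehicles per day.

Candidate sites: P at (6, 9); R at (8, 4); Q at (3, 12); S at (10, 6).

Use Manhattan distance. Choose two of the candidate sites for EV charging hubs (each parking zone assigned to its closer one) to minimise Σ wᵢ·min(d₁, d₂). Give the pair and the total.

{P, R}, total 895

Evaluate every pair (each demand assigned to the nearer of the two):
  {P, R}: total = 895
  {P, S}: total = 901
  {Q, S}: total = 901
  {R, Q}: total = 927
  {R, S}: total = 931
  {P, Q}: total = 1030
Best pair: {P, R} with total 895.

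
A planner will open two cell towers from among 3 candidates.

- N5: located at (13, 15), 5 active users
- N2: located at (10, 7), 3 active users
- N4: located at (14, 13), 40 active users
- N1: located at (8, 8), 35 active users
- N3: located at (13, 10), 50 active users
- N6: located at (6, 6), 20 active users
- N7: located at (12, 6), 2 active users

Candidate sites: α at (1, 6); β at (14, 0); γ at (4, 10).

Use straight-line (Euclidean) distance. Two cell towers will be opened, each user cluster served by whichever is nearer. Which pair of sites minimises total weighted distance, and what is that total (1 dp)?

{β, γ}, total 1197.8

Evaluate every pair (each demand assigned to the nearer of the two):
  {β, γ}: total = 1197.8
  {α, γ}: total = 1203.1
  {α, β}: total = 1489.1
Best pair: {β, γ} with total 1197.8.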